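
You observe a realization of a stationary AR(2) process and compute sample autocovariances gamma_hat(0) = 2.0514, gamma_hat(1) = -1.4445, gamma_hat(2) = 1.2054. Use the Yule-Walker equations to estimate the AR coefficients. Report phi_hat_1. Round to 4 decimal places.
\hat\phi_{1} = -0.5760

The Yule-Walker equations for an AR(p) process read, in matrix form,
  Gamma_p phi = r_p,   with   (Gamma_p)_{ij} = gamma(|i - j|),
                       (r_p)_i = gamma(i),   i,j = 1..p.
Substitute the sample gammas (Toeplitz matrix and right-hand side of size 2):
  Gamma_p = [[2.0514, -1.4445], [-1.4445, 2.0514]]
  r_p     = [-1.4445, 1.2054]
Written out:
  2.0514 phi_1 - 1.4445 phi_2 = -1.4445
  -1.4445 phi_1 + 2.0514 phi_2 = 1.2054
Solve by Cramer's rule:
  det = gamma(0)^2 - gamma(1)^2 = (2.0514)^2 - (-1.4445)^2 = 4.20824196 - 2.08658025 = 2.12166171
  phi_hat_1 = [gamma(1) gamma(0) - gamma(1) gamma(2)] / det = [(-1.4445)(2.0514) - (-1.4445)(1.2054)] / 2.12166171 = -1.222047 / 2.12166171 = -0.576
  phi_hat_2 = [gamma(0) gamma(2) - gamma(1)^2] / det = [(2.0514)(1.2054) - (-1.4445)^2] / 2.12166171 = 0.38617731 / 2.12166171 = 0.182
So phi_hat = [-0.5760, 0.1820].
Therefore phi_hat_1 = -0.5760.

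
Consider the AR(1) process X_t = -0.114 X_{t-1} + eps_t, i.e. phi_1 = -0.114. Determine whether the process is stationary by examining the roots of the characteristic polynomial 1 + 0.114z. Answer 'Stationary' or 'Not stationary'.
\text{Stationary}

The AR(p) characteristic polynomial is P(z) = 1 + 0.114z.
Stationarity requires all roots to lie outside the unit circle, i.e. |z| > 1 for every root.
This is linear in z: 1 + (0.114) z = 0  =>  z = -1/(0.114) = -8.77193,  |z| = 8.77193.
Moduli of all roots: 8.7719.
All moduli strictly greater than 1? Yes.
Verdict: Stationary.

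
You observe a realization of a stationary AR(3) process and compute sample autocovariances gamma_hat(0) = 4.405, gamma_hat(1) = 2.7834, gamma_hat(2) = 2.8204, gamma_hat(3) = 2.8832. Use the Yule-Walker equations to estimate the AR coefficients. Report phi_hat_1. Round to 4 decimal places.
\hat\phi_{1} = 0.2520

The Yule-Walker equations for an AR(p) process read, in matrix form,
  Gamma_p phi = r_p,   with   (Gamma_p)_{ij} = gamma(|i - j|),
                       (r_p)_i = gamma(i),   i,j = 1..p.
Substitute the sample gammas (Toeplitz matrix and right-hand side of size 3):
  Gamma_p = [[4.405, 2.7834, 2.8204], [2.7834, 4.405, 2.7834], [2.8204, 2.7834, 4.405]]
  r_p     = [2.7834, 2.8204, 2.8832]
Written out (R1..R3):
  (R1) 4.405 phi_1 + 2.7834 phi_2 + 2.8204 phi_3 = 2.7834
  (R2) 2.7834 phi_1 + 4.405 phi_2 + 2.7834 phi_3 = 2.8204
  (R3) 2.8204 phi_1 + 2.7834 phi_2 + 4.405 phi_3 = 2.8832
Gaussian elimination:
  R2 <- R2 - (2.7834/4.405) R1 = R2 - (0.631873) R1:  2.646245 phi_2 + 1.001266 phi_3 = 1.061645
  R3 <- R3 - (2.8204/4.405) R1 = R3 - (0.640272) R1:  1.001266 phi_2 + 2.599176 phi_3 = 1.101066
  R3 <- R3 - (1.001266/2.646245) R2 = R3 - (0.378372) R2:  2.220324 phi_3 = 0.699369
Back-substitution:
  phi_hat_3 = 0.699369 / 2.220324 = 0.314985
  phi_hat_2 = (1.061645 - (1.001266)(0.314985)) / 2.646245 = 0.282008
  phi_hat_1 = (2.7834 - (2.7834)(0.282008) - (2.8204)(0.314985)) / 4.405 = 0.252004
So phi_hat = [0.2520, 0.2820, 0.3150].
Therefore phi_hat_1 = 0.2520.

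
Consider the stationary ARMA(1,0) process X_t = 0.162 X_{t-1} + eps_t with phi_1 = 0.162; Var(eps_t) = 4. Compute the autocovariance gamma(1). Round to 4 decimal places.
\gamma(1) = 0.6655

Multiply the model equation by X_{t-k} and take expectations. With theta_0 = psi_0 = 1 and psi_j the MA(infinity) weights, this gives
  gamma(k) - sum_i phi_i gamma(k-i) = c_k,
  c_k = sigma^2 * sum_{j=k..q} theta_j psi_{j-k}   (c_k = 0 for k > q),
using gamma(-m) = gamma(m).
Pure AR (q = 0): c_0 = sigma^2 = 4, c_k = 0 for k >= 1.
Equations for k = 0 and k = 1 (AR order 1):
  gamma(0) = phi_1 gamma(1) + c_0
  gamma(1) = phi_1 gamma(0) + c_1
Substituting the second into the first: gamma(0) (1 - phi_1^2) = c_0 + phi_1 c_1, so
  gamma(0) = c_0 / (1 - phi_1^2) = 4 / (1 - (0.162)^2) = 4 / 0.973756 = 4.107805.
  gamma(1) = phi_1 gamma(0) = (0.162)(4.107805) = 0.665464.
Therefore gamma(1) = 0.6655 (to 4 decimal places).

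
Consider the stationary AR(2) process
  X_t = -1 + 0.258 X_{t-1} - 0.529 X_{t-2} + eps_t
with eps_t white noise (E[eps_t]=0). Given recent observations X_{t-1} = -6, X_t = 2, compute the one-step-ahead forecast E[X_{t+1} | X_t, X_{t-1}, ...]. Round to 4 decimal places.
E[X_{t+1} \mid \mathcal F_t] = 2.6900

For an AR(p) model X_t = c + sum_i phi_i X_{t-i} + eps_t, the
one-step-ahead conditional mean is
  E[X_{t+1} | X_t, ...] = c + sum_i phi_i X_{t+1-i}.
Substitute known values:
  E[X_{t+1} | ...] = -1 + (0.258) * (2) + (-0.529) * (-6)
                   = 2.6900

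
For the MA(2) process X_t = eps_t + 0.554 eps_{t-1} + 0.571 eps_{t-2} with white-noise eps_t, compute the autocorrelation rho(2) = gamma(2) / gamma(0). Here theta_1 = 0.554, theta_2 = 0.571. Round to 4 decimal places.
\rho(2) = 0.3497

For an MA(q) process with theta_0 = 1, the autocovariance is
  gamma(k) = sigma^2 * sum_{i=0..q-k} theta_i * theta_{i+k},
and rho(k) = gamma(k) / gamma(0). Sigma^2 cancels.
  numerator   = (1)*(0.571) = 0.571.
  denominator = (1)^2 + (0.554)^2 + (0.571)^2 = 1.632957.
  rho(2) = 0.571 / 1.632957 = 0.3497.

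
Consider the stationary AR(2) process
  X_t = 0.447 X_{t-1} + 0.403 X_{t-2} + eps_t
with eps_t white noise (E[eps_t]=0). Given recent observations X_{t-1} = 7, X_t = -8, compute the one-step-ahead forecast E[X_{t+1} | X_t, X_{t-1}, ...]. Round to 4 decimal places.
E[X_{t+1} \mid \mathcal F_t] = -0.7550

For an AR(p) model X_t = c + sum_i phi_i X_{t-i} + eps_t, the
one-step-ahead conditional mean is
  E[X_{t+1} | X_t, ...] = c + sum_i phi_i X_{t+1-i}.
Substitute known values:
  E[X_{t+1} | ...] = (0.447) * (-8) + (0.403) * (7)
                   = -0.7550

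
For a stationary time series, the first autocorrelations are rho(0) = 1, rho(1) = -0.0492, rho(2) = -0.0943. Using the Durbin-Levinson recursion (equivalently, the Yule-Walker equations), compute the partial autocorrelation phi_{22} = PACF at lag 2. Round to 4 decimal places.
\phi_{22} = -0.0970

The PACF at lag k is phi_{kk}, the last component of the solution
to the Yule-Walker system G_k phi = r_k where
  (G_k)_{ij} = rho(|i - j|), (r_k)_i = rho(i), i,j = 1..k.
Equivalently, Durbin-Levinson gives phi_{kk} iteratively:
  phi_{11} = rho(1)
  phi_{kk} = [rho(k) - sum_{j=1..k-1} phi_{k-1,j} rho(k-j)]
            / [1 - sum_{j=1..k-1} phi_{k-1,j} rho(j)],
  phi_{k,j} = phi_{k-1,j} - phi_{kk} phi_{k-1,k-j},  j = 1..k-1.
Step k = 1:
  phi_11 = rho(1) = -0.0492.
Step k = 2:
  phi_22 = [rho(2) - phi_11 rho(1)] / [1 - phi_11 rho(1)] = [-0.0943 - (-0.0492)(-0.0492)] / [1 - (-0.0492)(-0.0492)]
         = -0.09672064 / 0.99757936 = -0.097.
Therefore phi_{22} = -0.0970.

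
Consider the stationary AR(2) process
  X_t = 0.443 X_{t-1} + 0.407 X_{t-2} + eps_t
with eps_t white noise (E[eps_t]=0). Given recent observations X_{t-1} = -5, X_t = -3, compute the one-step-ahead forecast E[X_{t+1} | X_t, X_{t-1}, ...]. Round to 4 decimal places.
E[X_{t+1} \mid \mathcal F_t] = -3.3640

For an AR(p) model X_t = c + sum_i phi_i X_{t-i} + eps_t, the
one-step-ahead conditional mean is
  E[X_{t+1} | X_t, ...] = c + sum_i phi_i X_{t+1-i}.
Substitute known values:
  E[X_{t+1} | ...] = (0.443) * (-3) + (0.407) * (-5)
                   = -3.3640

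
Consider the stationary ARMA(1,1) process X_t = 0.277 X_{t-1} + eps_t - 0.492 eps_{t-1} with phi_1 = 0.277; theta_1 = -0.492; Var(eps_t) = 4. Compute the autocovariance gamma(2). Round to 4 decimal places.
\gamma(2) = -0.2229

Multiply the model equation by X_{t-k} and take expectations. With theta_0 = psi_0 = 1 and psi_j the MA(infinity) weights, this gives
  gamma(k) - sum_i phi_i gamma(k-i) = c_k,
  c_k = sigma^2 * sum_{j=k..q} theta_j psi_{j-k}   (c_k = 0 for k > q),
using gamma(-m) = gamma(m).
psi-weights needed (psi_j = theta_j + sum_i phi_i psi_{j-i}):
  psi_1 = theta_1 + phi_1 = -0.492 + (0.277) = -0.215
Right-hand sides:
  c_0 = sigma^2 (1 + theta_1 psi_1) = 4 * (1 + (-0.492)(-0.215)) = 4 * 1.10578 = 4.42312
  c_1 = sigma^2 theta_1 = 4 * (-0.492) = -1.968
  c_2 = 0
Equations for k = 0 and k = 1 (AR order 1):
  gamma(0) = phi_1 gamma(1) + c_0
  gamma(1) = phi_1 gamma(0) + c_1
Substituting the second into the first: gamma(0) (1 - phi_1^2) = c_0 + phi_1 c_1, so
  gamma(0) = (c_0 + phi_1 c_1) / (1 - phi_1^2) = (4.42312 + (0.277)(-1.968)) / (1 - (0.277)^2) = 3.877984 / 0.923271 = 4.200266.
  gamma(1) = phi_1 gamma(0) + c_1 = (0.277)(4.200266) + (-1.968) = -0.804526.
For k = 2 (> q): gamma(2) = phi_1 gamma(1) = (0.277)(-0.804526) = -0.222854.
Therefore gamma(2) = -0.2229 (to 4 decimal places).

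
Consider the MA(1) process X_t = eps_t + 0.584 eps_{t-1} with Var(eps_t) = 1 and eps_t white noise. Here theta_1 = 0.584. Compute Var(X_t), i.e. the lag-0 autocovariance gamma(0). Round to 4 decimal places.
\gamma(0) = 1.3411

For an MA(q) process X_t = eps_t + sum_i theta_i eps_{t-i} with
Var(eps_t) = sigma^2, the variance is
  gamma(0) = sigma^2 * (1 + sum_i theta_i^2).
  sum_i theta_i^2 = (0.584)^2 = 0.341056.
  gamma(0) = 1 * (1 + 0.341056) = 1 * 1.341056 = 1.341056, which rounds to 1.3411.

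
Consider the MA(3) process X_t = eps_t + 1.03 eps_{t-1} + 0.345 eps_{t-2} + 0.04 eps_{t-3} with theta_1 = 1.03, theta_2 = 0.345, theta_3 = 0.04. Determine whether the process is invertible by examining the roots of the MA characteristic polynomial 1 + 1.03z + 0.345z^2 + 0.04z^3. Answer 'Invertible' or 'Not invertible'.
\text{Invertible}

The MA(q) characteristic polynomial is P(z) = 1 + 1.03z + 0.345z^2 + 0.04z^3.
Invertibility requires all roots to lie outside the unit circle, i.e. |z| > 1 for every root.
Degree 3: look for a simple real root z0 first, then factor out (1 - z/z0) and solve the remaining quadratic.
Testing z0 = -2: P(-2) = 1 + (1.03)(-2) + (0.345)(-2)^2 + (0.04)(-2)^3
  = 1 + (-2.06) + (1.38) + (-0.32) = 0.  So z_0 = -2 is a root, |z_0| = 2.
Divide out the factor (1 + 0.5 z) = (1 - z/z0) (since 1/z0 = -0.5):
  P(z) = (1 + 0.5 z)(1 + (0.53) z + (0.08) z^2)
  [check: z-coef 0.53 - (-0.5) = 1.03; z^2-coef 0.08 - (-0.5)(0.53) = 0.345; z^3-coef -(-0.5)(0.08) = 0.04.]
Remaining roots from the quadratic factor 1 + (0.53) z + (0.08) z^2:
  Set 1 + (0.53) z + (0.08) z^2 = 0, i.e. a z^2 + b z + c = 0 with a = 0.08, b = 0.53, c = 1.
  Discriminant D = b^2 - 4ac = (0.53)^2 - 4*(0.08)*1 = 0.2809 - (0.32) = -0.0391.
  D < 0, so the roots are the complex-conjugate pair z = (-b +/- i sqrt(-D)) / (2a) = -3.3125 +/- 1.2359i.
  For a conjugate pair |z|^2 = z * conj(z) = (product of roots) = c/a = 1/(0.08) = 12.5, so |z| = sqrt(12.5) = 3.5355 for both roots.
Moduli of all roots: 2.0000, 3.5355, 3.5355.
All moduli strictly greater than 1? Yes.
Verdict: Invertible.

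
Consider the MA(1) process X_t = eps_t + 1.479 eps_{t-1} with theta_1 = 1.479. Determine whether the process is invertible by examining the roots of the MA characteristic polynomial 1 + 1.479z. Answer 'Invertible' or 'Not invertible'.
\text{Not invertible}

The MA(q) characteristic polynomial is P(z) = 1 + 1.479z.
Invertibility requires all roots to lie outside the unit circle, i.e. |z| > 1 for every root.
This is linear in z: 1 + (1.479) z = 0  =>  z = -1/(1.479) = -0.676133,  |z| = 0.676133.
Moduli of all roots: 0.6761.
All moduli strictly greater than 1? No.
Verdict: Not invertible.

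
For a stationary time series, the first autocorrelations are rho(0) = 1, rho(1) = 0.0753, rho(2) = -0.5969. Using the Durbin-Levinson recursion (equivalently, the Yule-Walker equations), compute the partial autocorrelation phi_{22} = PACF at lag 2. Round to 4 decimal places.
\phi_{22} = -0.6060

The PACF at lag k is phi_{kk}, the last component of the solution
to the Yule-Walker system G_k phi = r_k where
  (G_k)_{ij} = rho(|i - j|), (r_k)_i = rho(i), i,j = 1..k.
Equivalently, Durbin-Levinson gives phi_{kk} iteratively:
  phi_{11} = rho(1)
  phi_{kk} = [rho(k) - sum_{j=1..k-1} phi_{k-1,j} rho(k-j)]
            / [1 - sum_{j=1..k-1} phi_{k-1,j} rho(j)],
  phi_{k,j} = phi_{k-1,j} - phi_{kk} phi_{k-1,k-j},  j = 1..k-1.
Step k = 1:
  phi_11 = rho(1) = 0.0753.
Step k = 2:
  phi_22 = [rho(2) - phi_11 rho(1)] / [1 - phi_11 rho(1)] = [-0.5969 - (0.0753)(0.0753)] / [1 - (0.0753)(0.0753)]
         = -0.60257009 / 0.99432991 = -0.606.
Therefore phi_{22} = -0.6060.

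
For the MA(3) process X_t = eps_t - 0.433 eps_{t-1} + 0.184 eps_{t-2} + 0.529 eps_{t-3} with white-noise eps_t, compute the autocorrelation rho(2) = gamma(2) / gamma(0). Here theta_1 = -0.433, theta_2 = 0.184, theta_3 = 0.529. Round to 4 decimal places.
\rho(2) = -0.0300

For an MA(q) process with theta_0 = 1, the autocovariance is
  gamma(k) = sigma^2 * sum_{i=0..q-k} theta_i * theta_{i+k},
and rho(k) = gamma(k) / gamma(0). Sigma^2 cancels.
  numerator   = (1)*(0.184) + (-0.433)*(0.529) = -0.045057.
  denominator = (1)^2 + (-0.433)^2 + (0.184)^2 + (0.529)^2 = 1.501186.
  rho(2) = -0.045057 / 1.501186 = -0.0300.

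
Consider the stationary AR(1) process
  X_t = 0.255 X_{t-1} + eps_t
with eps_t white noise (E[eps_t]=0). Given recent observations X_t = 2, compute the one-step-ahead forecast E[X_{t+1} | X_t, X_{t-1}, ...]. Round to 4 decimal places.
E[X_{t+1} \mid \mathcal F_t] = 0.5100

For an AR(p) model X_t = c + sum_i phi_i X_{t-i} + eps_t, the
one-step-ahead conditional mean is
  E[X_{t+1} | X_t, ...] = c + sum_i phi_i X_{t+1-i}.
Substitute known values:
  E[X_{t+1} | ...] = (0.255) * (2)
                   = 0.5100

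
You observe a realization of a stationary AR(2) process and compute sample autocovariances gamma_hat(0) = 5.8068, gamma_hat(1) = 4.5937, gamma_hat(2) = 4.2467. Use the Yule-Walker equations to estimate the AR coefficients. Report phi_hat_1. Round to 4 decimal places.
\hat\phi_{1} = 0.5680

The Yule-Walker equations for an AR(p) process read, in matrix form,
  Gamma_p phi = r_p,   with   (Gamma_p)_{ij} = gamma(|i - j|),
                       (r_p)_i = gamma(i),   i,j = 1..p.
Substitute the sample gammas (Toeplitz matrix and right-hand side of size 2):
  Gamma_p = [[5.8068, 4.5937], [4.5937, 5.8068]]
  r_p     = [4.5937, 4.2467]
Written out:
  5.8068 phi_1 + 4.5937 phi_2 = 4.5937
  4.5937 phi_1 + 5.8068 phi_2 = 4.2467
Solve by Cramer's rule:
  det = gamma(0)^2 - gamma(1)^2 = (5.8068)^2 - (4.5937)^2 = 33.71892624 - 21.10207969 = 12.61684655
  phi_hat_1 = [gamma(1) gamma(0) - gamma(1) gamma(2)] / det = [(4.5937)(5.8068) - (4.5937)(4.2467)] / 12.61684655 = 7.16663137 / 12.61684655 = 0.568
  phi_hat_2 = [gamma(0) gamma(2) - gamma(1)^2] / det = [(5.8068)(4.2467) - (4.5937)^2] / 12.61684655 = 3.55765787 / 12.61684655 = 0.282
So phi_hat = [0.5680, 0.2820].
Therefore phi_hat_1 = 0.5680.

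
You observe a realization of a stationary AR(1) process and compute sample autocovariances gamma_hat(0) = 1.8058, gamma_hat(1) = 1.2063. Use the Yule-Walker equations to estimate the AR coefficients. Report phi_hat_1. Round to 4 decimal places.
\hat\phi_{1} = 0.6680

The Yule-Walker equations for an AR(p) process read, in matrix form,
  Gamma_p phi = r_p,   with   (Gamma_p)_{ij} = gamma(|i - j|),
                       (r_p)_i = gamma(i),   i,j = 1..p.
Substitute the sample gammas (Toeplitz matrix and right-hand side of size 1):
  Gamma_p = [[1.8058]]
  r_p     = [1.2063]
With p = 1 this is the single equation gamma(0) phi_1 = gamma(1):
  phi_hat_1 = gamma(1) / gamma(0) = 1.2063 / 1.8058 = 0.6680.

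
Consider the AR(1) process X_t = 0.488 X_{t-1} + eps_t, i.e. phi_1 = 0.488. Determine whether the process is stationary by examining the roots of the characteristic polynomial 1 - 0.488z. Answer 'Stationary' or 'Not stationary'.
\text{Stationary}

The AR(p) characteristic polynomial is P(z) = 1 - 0.488z.
Stationarity requires all roots to lie outside the unit circle, i.e. |z| > 1 for every root.
This is linear in z: 1 + (-0.488) z = 0  =>  z = -1/(-0.488) = 2.04918,  |z| = 2.04918.
Moduli of all roots: 2.0492.
All moduli strictly greater than 1? Yes.
Verdict: Stationary.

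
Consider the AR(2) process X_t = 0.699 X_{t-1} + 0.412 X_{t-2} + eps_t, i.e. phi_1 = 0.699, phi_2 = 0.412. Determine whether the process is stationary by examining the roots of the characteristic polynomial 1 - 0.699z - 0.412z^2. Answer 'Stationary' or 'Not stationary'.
\text{Not stationary}

The AR(p) characteristic polynomial is P(z) = 1 - 0.699z - 0.412z^2.
Stationarity requires all roots to lie outside the unit circle, i.e. |z| > 1 for every root.
Set 1 + (-0.699) z + (-0.412) z^2 = 0, i.e. a z^2 + b z + c = 0 with a = -0.412, b = -0.699, c = 1.
Discriminant D = b^2 - 4ac = (-0.699)^2 - 4*(-0.412)*1 = 0.488601 - (-1.648) = 2.136601.
D >= 0, so the roots are real: z = (-b +/- sqrt(D)) / (2a) = (0.699 +/- 1.461712) / (-0.824).
  z_1 = (0.699 + 1.461712) / (-0.824) = -2.6222,   |z_1| = 2.6222.
  z_2 = (0.699 - 1.461712) / (-0.824) = 0.9256,   |z_2| = 0.9256.
Moduli of all roots: 2.6222, 0.9256.
All moduli strictly greater than 1? No.
Verdict: Not stationary.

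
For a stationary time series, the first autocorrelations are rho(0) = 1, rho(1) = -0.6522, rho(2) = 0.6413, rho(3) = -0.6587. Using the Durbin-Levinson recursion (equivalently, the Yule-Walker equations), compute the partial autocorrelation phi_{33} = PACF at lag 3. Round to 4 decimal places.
\phi_{33} = -0.3091

The PACF at lag k is phi_{kk}, the last component of the solution
to the Yule-Walker system G_k phi = r_k where
  (G_k)_{ij} = rho(|i - j|), (r_k)_i = rho(i), i,j = 1..k.
Equivalently, Durbin-Levinson gives phi_{kk} iteratively:
  phi_{11} = rho(1)
  phi_{kk} = [rho(k) - sum_{j=1..k-1} phi_{k-1,j} rho(k-j)]
            / [1 - sum_{j=1..k-1} phi_{k-1,j} rho(j)],
  phi_{k,j} = phi_{k-1,j} - phi_{kk} phi_{k-1,k-j},  j = 1..k-1.
Step k = 1:
  phi_11 = rho(1) = -0.6522.
Step k = 2:
  phi_22 = [rho(2) - phi_11 rho(1)] / [1 - phi_11 rho(1)] = [0.6413 - (-0.6522)(-0.6522)] / [1 - (-0.6522)(-0.6522)]
         = 0.21593516 / 0.57463516 = 0.375778.
  Update: phi_21 = phi_11 - phi_22 phi_11 = -0.6522 - (0.375778)(-0.6522) = -0.407118.
Step k = 3:
  phi_33 = [rho(3) - phi_21 rho(2) - phi_22 rho(1)] / [1 - phi_21 rho(1) - phi_22 rho(2)]
    numerator   = -0.6587 - (-0.407118)(0.6413) - (0.375778)(-0.6522) = -0.15253312
    denominator = 1 - (-0.407118)(-0.6522) - (0.375778)(0.6413) = 0.49349151
  phi_33 = -0.15253312 / 0.49349151 = -0.3091.
Therefore phi_{33} = -0.3091.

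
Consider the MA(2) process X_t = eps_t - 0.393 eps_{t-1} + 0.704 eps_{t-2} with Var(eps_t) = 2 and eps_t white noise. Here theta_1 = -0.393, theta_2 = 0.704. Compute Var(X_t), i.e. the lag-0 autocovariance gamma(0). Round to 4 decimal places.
\gamma(0) = 3.3001

For an MA(q) process X_t = eps_t + sum_i theta_i eps_{t-i} with
Var(eps_t) = sigma^2, the variance is
  gamma(0) = sigma^2 * (1 + sum_i theta_i^2).
  sum_i theta_i^2 = (-0.393)^2 + (0.704)^2 = 0.154449 + 0.495616 = 0.650065.
  gamma(0) = 2 * (1 + 0.650065) = 2 * 1.650065 = 3.30013, which rounds to 3.3001.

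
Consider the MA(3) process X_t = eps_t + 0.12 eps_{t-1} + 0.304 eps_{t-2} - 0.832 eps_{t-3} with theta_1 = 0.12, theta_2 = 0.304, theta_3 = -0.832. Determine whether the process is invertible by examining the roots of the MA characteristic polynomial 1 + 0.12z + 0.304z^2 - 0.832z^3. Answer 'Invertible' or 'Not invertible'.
\text{Not invertible}

The MA(q) characteristic polynomial is P(z) = 1 + 0.12z + 0.304z^2 - 0.832z^3.
Invertibility requires all roots to lie outside the unit circle, i.e. |z| > 1 for every root.
Degree 3: look for a simple real root z0 first, then factor out (1 - z/z0) and solve the remaining quadratic.
Testing z0 = 1.25: P(1.25) = 1 + (0.12)(1.25) + (0.304)(1.25)^2 + (-0.832)(1.25)^3
  = 1 + (0.15) + (0.475) + (-1.625) = 0.  So z_0 = 1.25 is a root, |z_0| = 1.25.
Divide out the factor (1 - 0.8 z) = (1 - z/z0) (since 1/z0 = 0.8):
  P(z) = (1 - 0.8 z)(1 + (0.92) z + (1.04) z^2)
  [check: z-coef 0.92 - (0.8) = 0.12; z^2-coef 1.04 - (0.8)(0.92) = 0.304; z^3-coef -(0.8)(1.04) = -0.832.]
Remaining roots from the quadratic factor 1 + (0.92) z + (1.04) z^2:
  Set 1 + (0.92) z + (1.04) z^2 = 0, i.e. a z^2 + b z + c = 0 with a = 1.04, b = 0.92, c = 1.
  Discriminant D = b^2 - 4ac = (0.92)^2 - 4*(1.04)*1 = 0.8464 - (4.16) = -3.3136.
  D < 0, so the roots are the complex-conjugate pair z = (-b +/- i sqrt(-D)) / (2a) = -0.4423 +/- 0.8752i.
  For a conjugate pair |z|^2 = z * conj(z) = (product of roots) = c/a = 1/(1.04) = 0.961538, so |z| = sqrt(0.961538) = 0.9806 for both roots.
Moduli of all roots: 1.2500, 0.9806, 0.9806.
All moduli strictly greater than 1? No.
Verdict: Not invertible.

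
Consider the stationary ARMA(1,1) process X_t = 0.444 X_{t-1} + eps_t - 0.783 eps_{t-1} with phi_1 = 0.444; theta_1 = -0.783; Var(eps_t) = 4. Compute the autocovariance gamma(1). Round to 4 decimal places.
\gamma(1) = -1.1018

Multiply the model equation by X_{t-k} and take expectations. With theta_0 = psi_0 = 1 and psi_j the MA(infinity) weights, this gives
  gamma(k) - sum_i phi_i gamma(k-i) = c_k,
  c_k = sigma^2 * sum_{j=k..q} theta_j psi_{j-k}   (c_k = 0 for k > q),
using gamma(-m) = gamma(m).
psi-weights needed (psi_j = theta_j + sum_i phi_i psi_{j-i}):
  psi_1 = theta_1 + phi_1 = -0.783 + (0.444) = -0.339
Right-hand sides:
  c_0 = sigma^2 (1 + theta_1 psi_1) = 4 * (1 + (-0.783)(-0.339)) = 4 * 1.265437 = 5.061748
  c_1 = sigma^2 theta_1 = 4 * (-0.783) = -3.132
  c_2 = 0
Equations for k = 0 and k = 1 (AR order 1):
  gamma(0) = phi_1 gamma(1) + c_0
  gamma(1) = phi_1 gamma(0) + c_1
Substituting the second into the first: gamma(0) (1 - phi_1^2) = c_0 + phi_1 c_1, so
  gamma(0) = (c_0 + phi_1 c_1) / (1 - phi_1^2) = (5.061748 + (0.444)(-3.132)) / (1 - (0.444)^2) = 3.67114 / 0.802864 = 4.572555.
  gamma(1) = phi_1 gamma(0) + c_1 = (0.444)(4.572555) + (-3.132) = -1.101785.
Therefore gamma(1) = -1.1018 (to 4 decimal places).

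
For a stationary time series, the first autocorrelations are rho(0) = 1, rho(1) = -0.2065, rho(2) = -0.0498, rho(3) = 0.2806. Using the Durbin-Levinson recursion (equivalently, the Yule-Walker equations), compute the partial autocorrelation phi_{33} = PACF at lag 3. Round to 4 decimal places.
\phi_{33} = 0.2629

The PACF at lag k is phi_{kk}, the last component of the solution
to the Yule-Walker system G_k phi = r_k where
  (G_k)_{ij} = rho(|i - j|), (r_k)_i = rho(i), i,j = 1..k.
Equivalently, Durbin-Levinson gives phi_{kk} iteratively:
  phi_{11} = rho(1)
  phi_{kk} = [rho(k) - sum_{j=1..k-1} phi_{k-1,j} rho(k-j)]
            / [1 - sum_{j=1..k-1} phi_{k-1,j} rho(j)],
  phi_{k,j} = phi_{k-1,j} - phi_{kk} phi_{k-1,k-j},  j = 1..k-1.
Step k = 1:
  phi_11 = rho(1) = -0.2065.
Step k = 2:
  phi_22 = [rho(2) - phi_11 rho(1)] / [1 - phi_11 rho(1)] = [-0.0498 - (-0.2065)(-0.2065)] / [1 - (-0.2065)(-0.2065)]
         = -0.09244225 / 0.95735775 = -0.09656.
  Update: phi_21 = phi_11 - phi_22 phi_11 = -0.2065 - (-0.09656)(-0.2065) = -0.22644.
Step k = 3:
  phi_33 = [rho(3) - phi_21 rho(2) - phi_22 rho(1)] / [1 - phi_21 rho(1) - phi_22 rho(2)]
    numerator   = 0.2806 - (-0.22644)(-0.0498) - (-0.09656)(-0.2065) = 0.24938371
    denominator = 1 - (-0.22644)(-0.2065) - (-0.09656)(-0.0498) = 0.94843155
  phi_33 = 0.24938371 / 0.94843155 = 0.2629.
Therefore phi_{33} = 0.2629.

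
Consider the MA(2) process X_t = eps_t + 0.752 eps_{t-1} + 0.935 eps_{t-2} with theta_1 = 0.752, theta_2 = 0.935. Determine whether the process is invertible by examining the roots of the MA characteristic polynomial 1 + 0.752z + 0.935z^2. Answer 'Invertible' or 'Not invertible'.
\text{Invertible}

The MA(q) characteristic polynomial is P(z) = 1 + 0.752z + 0.935z^2.
Invertibility requires all roots to lie outside the unit circle, i.e. |z| > 1 for every root.
Set 1 + (0.752) z + (0.935) z^2 = 0, i.e. a z^2 + b z + c = 0 with a = 0.935, b = 0.752, c = 1.
Discriminant D = b^2 - 4ac = (0.752)^2 - 4*(0.935)*1 = 0.565504 - (3.74) = -3.174496.
D < 0, so the roots are the complex-conjugate pair z = (-b +/- i sqrt(-D)) / (2a) = -0.4021 +/- 0.9528i.
For a conjugate pair |z|^2 = z * conj(z) = (product of roots) = c/a = 1/(0.935) = 1.069519, so |z| = sqrt(1.069519) = 1.0342 for both roots.
Moduli of all roots: 1.0342, 1.0342.
All moduli strictly greater than 1? Yes.
Verdict: Invertible.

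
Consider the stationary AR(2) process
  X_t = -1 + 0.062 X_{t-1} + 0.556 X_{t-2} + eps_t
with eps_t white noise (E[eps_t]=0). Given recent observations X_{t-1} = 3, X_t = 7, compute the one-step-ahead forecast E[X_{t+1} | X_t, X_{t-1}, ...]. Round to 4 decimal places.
E[X_{t+1} \mid \mathcal F_t] = 1.1020

For an AR(p) model X_t = c + sum_i phi_i X_{t-i} + eps_t, the
one-step-ahead conditional mean is
  E[X_{t+1} | X_t, ...] = c + sum_i phi_i X_{t+1-i}.
Substitute known values:
  E[X_{t+1} | ...] = -1 + (0.062) * (7) + (0.556) * (3)
                   = 1.1020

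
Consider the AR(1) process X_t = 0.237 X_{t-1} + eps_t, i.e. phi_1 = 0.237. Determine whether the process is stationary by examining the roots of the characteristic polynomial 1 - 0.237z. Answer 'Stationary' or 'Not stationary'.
\text{Stationary}

The AR(p) characteristic polynomial is P(z) = 1 - 0.237z.
Stationarity requires all roots to lie outside the unit circle, i.e. |z| > 1 for every root.
This is linear in z: 1 + (-0.237) z = 0  =>  z = -1/(-0.237) = 4.219409,  |z| = 4.219409.
Moduli of all roots: 4.2194.
All moduli strictly greater than 1? Yes.
Verdict: Stationary.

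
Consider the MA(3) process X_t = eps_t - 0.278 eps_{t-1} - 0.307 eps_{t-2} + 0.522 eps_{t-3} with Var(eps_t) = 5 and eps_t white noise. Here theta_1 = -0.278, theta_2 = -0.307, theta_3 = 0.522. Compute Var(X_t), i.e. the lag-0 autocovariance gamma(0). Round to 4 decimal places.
\gamma(0) = 7.2201

For an MA(q) process X_t = eps_t + sum_i theta_i eps_{t-i} with
Var(eps_t) = sigma^2, the variance is
  gamma(0) = sigma^2 * (1 + sum_i theta_i^2).
  sum_i theta_i^2 = (-0.278)^2 + (-0.307)^2 + (0.522)^2 = 0.077284 + 0.094249 + 0.272484 = 0.444017.
  gamma(0) = 5 * (1 + 0.444017) = 5 * 1.444017 = 7.220085, which rounds to 7.2201.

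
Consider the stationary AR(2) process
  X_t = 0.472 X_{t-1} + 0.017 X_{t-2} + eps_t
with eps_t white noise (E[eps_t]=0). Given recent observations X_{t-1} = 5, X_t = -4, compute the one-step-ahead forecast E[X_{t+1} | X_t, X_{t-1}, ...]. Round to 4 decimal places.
E[X_{t+1} \mid \mathcal F_t] = -1.8030

For an AR(p) model X_t = c + sum_i phi_i X_{t-i} + eps_t, the
one-step-ahead conditional mean is
  E[X_{t+1} | X_t, ...] = c + sum_i phi_i X_{t+1-i}.
Substitute known values:
  E[X_{t+1} | ...] = (0.472) * (-4) + (0.017) * (5)
                   = -1.8030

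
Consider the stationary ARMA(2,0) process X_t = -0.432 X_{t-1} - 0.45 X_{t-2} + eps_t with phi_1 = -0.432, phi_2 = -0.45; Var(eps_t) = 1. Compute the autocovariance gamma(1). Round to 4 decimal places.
\gamma(1) = -0.4100

Multiply the model equation by X_{t-k} and take expectations. With theta_0 = psi_0 = 1 and psi_j the MA(infinity) weights, this gives
  gamma(k) - sum_i phi_i gamma(k-i) = c_k,
  c_k = sigma^2 * sum_{j=k..q} theta_j psi_{j-k}   (c_k = 0 for k > q),
using gamma(-m) = gamma(m).
Pure AR (q = 0): c_0 = sigma^2 = 1, c_k = 0 for k >= 1.
Equations for k = 0, 1, 2 (AR order 2, c_2 = 0):
  (E0) gamma(0) = phi_1 gamma(1) + phi_2 gamma(2) + c_0
  (E1) gamma(1) = phi_1 gamma(0) + phi_2 gamma(1) + c_1
  (E2) gamma(2) = phi_1 gamma(1) + phi_2 gamma(0)
From (E1): gamma(1) = A gamma(0) + B with
  A = phi_1 / (1 - phi_2) = -0.432 / 1.45 = -0.297931,   B = c_1 / (1 - phi_2) = 0 / 1.45 = 0.
Insert (E2) into (E0): gamma(0) (1 - phi_2^2) = phi_1 (1 + phi_2) gamma(1) + c_0.
  phi_1 (1 + phi_2) = (-0.432)(0.55) = -0.2376,   1 - phi_2^2 = 0.7975.
Replace gamma(1) by A gamma(0) + B and collect gamma(0):
  gamma(0) [0.7975 - (-0.2376)(-0.297931)] = c_0 = 1
  gamma(0) * 0.726712 = 1
  gamma(0) = 1 / 0.726712 = 1.376062.
  gamma(1) = A gamma(0) = (-0.297931)(1.376062) = -0.409971.
Therefore gamma(1) = -0.4100 (to 4 decimal places).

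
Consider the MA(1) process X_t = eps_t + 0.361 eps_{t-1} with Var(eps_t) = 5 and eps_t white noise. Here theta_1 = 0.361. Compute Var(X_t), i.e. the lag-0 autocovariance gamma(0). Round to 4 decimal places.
\gamma(0) = 5.6516

For an MA(q) process X_t = eps_t + sum_i theta_i eps_{t-i} with
Var(eps_t) = sigma^2, the variance is
  gamma(0) = sigma^2 * (1 + sum_i theta_i^2).
  sum_i theta_i^2 = (0.361)^2 = 0.130321.
  gamma(0) = 5 * (1 + 0.130321) = 5 * 1.130321 = 5.651605, which rounds to 5.6516.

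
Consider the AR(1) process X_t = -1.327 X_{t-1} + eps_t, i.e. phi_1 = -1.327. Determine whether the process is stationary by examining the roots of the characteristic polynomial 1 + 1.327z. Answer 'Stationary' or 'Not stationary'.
\text{Not stationary}

The AR(p) characteristic polynomial is P(z) = 1 + 1.327z.
Stationarity requires all roots to lie outside the unit circle, i.e. |z| > 1 for every root.
This is linear in z: 1 + (1.327) z = 0  =>  z = -1/(1.327) = -0.75358,  |z| = 0.75358.
Moduli of all roots: 0.7536.
All moduli strictly greater than 1? No.
Verdict: Not stationary.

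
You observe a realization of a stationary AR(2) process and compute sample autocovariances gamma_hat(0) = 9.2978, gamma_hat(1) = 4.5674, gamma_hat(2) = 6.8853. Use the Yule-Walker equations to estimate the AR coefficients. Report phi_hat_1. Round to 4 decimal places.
\hat\phi_{1} = 0.1680

The Yule-Walker equations for an AR(p) process read, in matrix form,
  Gamma_p phi = r_p,   with   (Gamma_p)_{ij} = gamma(|i - j|),
                       (r_p)_i = gamma(i),   i,j = 1..p.
Substitute the sample gammas (Toeplitz matrix and right-hand side of size 2):
  Gamma_p = [[9.2978, 4.5674], [4.5674, 9.2978]]
  r_p     = [4.5674, 6.8853]
Written out:
  9.2978 phi_1 + 4.5674 phi_2 = 4.5674
  4.5674 phi_1 + 9.2978 phi_2 = 6.8853
Solve by Cramer's rule:
  det = gamma(0)^2 - gamma(1)^2 = (9.2978)^2 - (4.5674)^2 = 86.44908484 - 20.86114276 = 65.58794208
  phi_hat_1 = [gamma(1) gamma(0) - gamma(1) gamma(2)] / det = [(4.5674)(9.2978) - (4.5674)(6.8853)] / 65.58794208 = 11.0188525 / 65.58794208 = 0.168
  phi_hat_2 = [gamma(0) gamma(2) - gamma(1)^2] / det = [(9.2978)(6.8853) - (4.5674)^2] / 65.58794208 = 43.15699958 / 65.58794208 = 0.658
So phi_hat = [0.1680, 0.6580].
Therefore phi_hat_1 = 0.1680.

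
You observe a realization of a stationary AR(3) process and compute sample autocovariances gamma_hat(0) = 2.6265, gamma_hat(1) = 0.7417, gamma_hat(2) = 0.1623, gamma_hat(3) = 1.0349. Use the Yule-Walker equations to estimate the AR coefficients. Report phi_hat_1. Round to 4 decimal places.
\hat\phi_{1} = 0.2960

The Yule-Walker equations for an AR(p) process read, in matrix form,
  Gamma_p phi = r_p,   with   (Gamma_p)_{ij} = gamma(|i - j|),
                       (r_p)_i = gamma(i),   i,j = 1..p.
Substitute the sample gammas (Toeplitz matrix and right-hand side of size 3):
  Gamma_p = [[2.6265, 0.7417, 0.1623], [0.7417, 2.6265, 0.7417], [0.1623, 0.7417, 2.6265]]
  r_p     = [0.7417, 0.1623, 1.0349]
Written out (R1..R3):
  (R1) 2.6265 phi_1 + 0.7417 phi_2 + 0.1623 phi_3 = 0.7417
  (R2) 0.7417 phi_1 + 2.6265 phi_2 + 0.7417 phi_3 = 0.1623
  (R3) 0.1623 phi_1 + 0.7417 phi_2 + 2.6265 phi_3 = 1.0349
Gaussian elimination:
  R2 <- R2 - (0.7417/2.6265) R1 = R2 - (0.282391) R1:  2.417051 phi_2 + 0.695868 phi_3 = -0.047149
  R3 <- R3 - (0.1623/2.6265) R1 = R3 - (0.061793) R1:  0.695868 phi_2 + 2.616471 phi_3 = 0.989068
  R3 <- R3 - (0.695868/2.417051) R2 = R3 - (0.2879) R2:  2.416131 phi_3 = 1.002642
Back-substitution:
  phi_hat_3 = 1.002642 / 2.416131 = 0.414978
  phi_hat_2 = (-0.047149 - (0.695868)(0.414978)) / 2.417051 = -0.138979
  phi_hat_1 = (0.7417 - (0.7417)(-0.138979) - (0.1623)(0.414978)) / 2.6265 = 0.295995
So phi_hat = [0.2960, -0.1390, 0.4150].
Therefore phi_hat_1 = 0.2960.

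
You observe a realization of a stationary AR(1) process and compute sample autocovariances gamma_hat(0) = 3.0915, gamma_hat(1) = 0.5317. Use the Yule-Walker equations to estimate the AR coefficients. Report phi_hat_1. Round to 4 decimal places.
\hat\phi_{1} = 0.1720

The Yule-Walker equations for an AR(p) process read, in matrix form,
  Gamma_p phi = r_p,   with   (Gamma_p)_{ij} = gamma(|i - j|),
                       (r_p)_i = gamma(i),   i,j = 1..p.
Substitute the sample gammas (Toeplitz matrix and right-hand side of size 1):
  Gamma_p = [[3.0915]]
  r_p     = [0.5317]
With p = 1 this is the single equation gamma(0) phi_1 = gamma(1):
  phi_hat_1 = gamma(1) / gamma(0) = 0.5317 / 3.0915 = 0.1720.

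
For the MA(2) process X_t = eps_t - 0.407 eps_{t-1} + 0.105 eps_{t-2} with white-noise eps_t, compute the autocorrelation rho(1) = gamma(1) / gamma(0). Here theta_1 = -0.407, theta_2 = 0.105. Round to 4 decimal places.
\rho(1) = -0.3822

For an MA(q) process with theta_0 = 1, the autocovariance is
  gamma(k) = sigma^2 * sum_{i=0..q-k} theta_i * theta_{i+k},
and rho(k) = gamma(k) / gamma(0). Sigma^2 cancels.
  numerator   = (1)*(-0.407) + (-0.407)*(0.105) = -0.449735.
  denominator = (1)^2 + (-0.407)^2 + (0.105)^2 = 1.176674.
  rho(1) = -0.449735 / 1.176674 = -0.3822.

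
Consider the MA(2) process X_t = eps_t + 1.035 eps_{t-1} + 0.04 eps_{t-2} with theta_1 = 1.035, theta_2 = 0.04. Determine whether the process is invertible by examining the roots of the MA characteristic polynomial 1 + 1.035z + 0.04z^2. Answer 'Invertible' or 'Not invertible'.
\text{Invertible}

The MA(q) characteristic polynomial is P(z) = 1 + 1.035z + 0.04z^2.
Invertibility requires all roots to lie outside the unit circle, i.e. |z| > 1 for every root.
Set 1 + (1.035) z + (0.04) z^2 = 0, i.e. a z^2 + b z + c = 0 with a = 0.04, b = 1.035, c = 1.
Discriminant D = b^2 - 4ac = (1.035)^2 - 4*(0.04)*1 = 1.071225 - (0.16) = 0.911225.
D >= 0, so the roots are real: z = (-b +/- sqrt(D)) / (2a) = (-1.035 +/- 0.954581) / (0.08).
  z_1 = (-1.035 + 0.954581) / (0.08) = -1.0052,   |z_1| = 1.0052.
  z_2 = (-1.035 - 0.954581) / (0.08) = -24.8698,   |z_2| = 24.8698.
Moduli of all roots: 1.0052, 24.8698.
All moduli strictly greater than 1? Yes.
Verdict: Invertible.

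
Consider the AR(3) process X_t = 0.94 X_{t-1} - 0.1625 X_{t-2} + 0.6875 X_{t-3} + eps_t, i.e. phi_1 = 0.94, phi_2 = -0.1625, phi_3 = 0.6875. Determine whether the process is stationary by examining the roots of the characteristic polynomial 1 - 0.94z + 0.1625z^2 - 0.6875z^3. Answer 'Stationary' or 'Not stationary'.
\text{Not stationary}

The AR(p) characteristic polynomial is P(z) = 1 - 0.94z + 0.1625z^2 - 0.6875z^3.
Stationarity requires all roots to lie outside the unit circle, i.e. |z| > 1 for every root.
Degree 3: look for a simple real root z0 first, then factor out (1 - z/z0) and solve the remaining quadratic.
Testing z0 = 0.8: P(0.8) = 1 + (-0.94)(0.8) + (0.1625)(0.8)^2 + (-0.6875)(0.8)^3
  = 1 + (-0.752) + (0.104) + (-0.352) = 0.  So z_0 = 0.8 is a root, |z_0| = 0.8.
Divide out the factor (1 - 1.25 z) = (1 - z/z0) (since 1/z0 = 1.25):
  P(z) = (1 - 1.25 z)(1 + (0.31) z + (0.55) z^2)
  [check: z-coef 0.31 - (1.25) = -0.94; z^2-coef 0.55 - (1.25)(0.31) = 0.1625; z^3-coef -(1.25)(0.55) = -0.6875.]
Remaining roots from the quadratic factor 1 + (0.31) z + (0.55) z^2:
  Set 1 + (0.31) z + (0.55) z^2 = 0, i.e. a z^2 + b z + c = 0 with a = 0.55, b = 0.31, c = 1.
  Discriminant D = b^2 - 4ac = (0.31)^2 - 4*(0.55)*1 = 0.0961 - (2.2) = -2.1039.
  D < 0, so the roots are the complex-conjugate pair z = (-b +/- i sqrt(-D)) / (2a) = -0.2818 +/- 1.3186i.
  For a conjugate pair |z|^2 = z * conj(z) = (product of roots) = c/a = 1/(0.55) = 1.818182, so |z| = sqrt(1.818182) = 1.3484 for both roots.
Moduli of all roots: 0.8000, 1.3484, 1.3484.
All moduli strictly greater than 1? No.
Verdict: Not stationary.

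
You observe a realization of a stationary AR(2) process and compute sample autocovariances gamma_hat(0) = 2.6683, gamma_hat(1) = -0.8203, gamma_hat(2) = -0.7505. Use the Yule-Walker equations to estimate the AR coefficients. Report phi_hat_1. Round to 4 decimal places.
\hat\phi_{1} = -0.4350

The Yule-Walker equations for an AR(p) process read, in matrix form,
  Gamma_p phi = r_p,   with   (Gamma_p)_{ij} = gamma(|i - j|),
                       (r_p)_i = gamma(i),   i,j = 1..p.
Substitute the sample gammas (Toeplitz matrix and right-hand side of size 2):
  Gamma_p = [[2.6683, -0.8203], [-0.8203, 2.6683]]
  r_p     = [-0.8203, -0.7505]
Written out:
  2.6683 phi_1 - 0.8203 phi_2 = -0.8203
  -0.8203 phi_1 + 2.6683 phi_2 = -0.7505
Solve by Cramer's rule:
  det = gamma(0)^2 - gamma(1)^2 = (2.6683)^2 - (-0.8203)^2 = 7.11982489 - 0.67289209 = 6.4469328
  phi_hat_1 = [gamma(1) gamma(0) - gamma(1) gamma(2)] / det = [(-0.8203)(2.6683) - (-0.8203)(-0.7505)] / 6.4469328 = -2.80444164 / 6.4469328 = -0.435
  phi_hat_2 = [gamma(0) gamma(2) - gamma(1)^2] / det = [(2.6683)(-0.7505) - (-0.8203)^2] / 6.4469328 = -2.67545124 / 6.4469328 = -0.415
So phi_hat = [-0.4350, -0.4150].
Therefore phi_hat_1 = -0.4350.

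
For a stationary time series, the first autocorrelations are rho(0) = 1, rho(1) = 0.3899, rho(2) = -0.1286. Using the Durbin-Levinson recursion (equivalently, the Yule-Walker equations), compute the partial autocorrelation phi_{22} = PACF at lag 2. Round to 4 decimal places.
\phi_{22} = -0.3309

The PACF at lag k is phi_{kk}, the last component of the solution
to the Yule-Walker system G_k phi = r_k where
  (G_k)_{ij} = rho(|i - j|), (r_k)_i = rho(i), i,j = 1..k.
Equivalently, Durbin-Levinson gives phi_{kk} iteratively:
  phi_{11} = rho(1)
  phi_{kk} = [rho(k) - sum_{j=1..k-1} phi_{k-1,j} rho(k-j)]
            / [1 - sum_{j=1..k-1} phi_{k-1,j} rho(j)],
  phi_{k,j} = phi_{k-1,j} - phi_{kk} phi_{k-1,k-j},  j = 1..k-1.
Step k = 1:
  phi_11 = rho(1) = 0.3899.
Step k = 2:
  phi_22 = [rho(2) - phi_11 rho(1)] / [1 - phi_11 rho(1)] = [-0.1286 - (0.3899)(0.3899)] / [1 - (0.3899)(0.3899)]
         = -0.28062201 / 0.84797799 = -0.3309.
Therefore phi_{22} = -0.3309.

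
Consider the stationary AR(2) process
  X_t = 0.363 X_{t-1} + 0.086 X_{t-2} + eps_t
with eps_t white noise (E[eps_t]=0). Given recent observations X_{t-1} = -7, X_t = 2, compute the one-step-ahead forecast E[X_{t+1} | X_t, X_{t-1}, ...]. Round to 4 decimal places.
E[X_{t+1} \mid \mathcal F_t] = 0.1240

For an AR(p) model X_t = c + sum_i phi_i X_{t-i} + eps_t, the
one-step-ahead conditional mean is
  E[X_{t+1} | X_t, ...] = c + sum_i phi_i X_{t+1-i}.
Substitute known values:
  E[X_{t+1} | ...] = (0.363) * (2) + (0.086) * (-7)
                   = 0.1240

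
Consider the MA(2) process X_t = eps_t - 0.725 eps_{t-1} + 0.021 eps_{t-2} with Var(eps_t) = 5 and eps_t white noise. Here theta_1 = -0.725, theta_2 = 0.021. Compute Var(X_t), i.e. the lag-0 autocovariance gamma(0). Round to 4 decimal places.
\gamma(0) = 7.6303

For an MA(q) process X_t = eps_t + sum_i theta_i eps_{t-i} with
Var(eps_t) = sigma^2, the variance is
  gamma(0) = sigma^2 * (1 + sum_i theta_i^2).
  sum_i theta_i^2 = (-0.725)^2 + (0.021)^2 = 0.525625 + 0.000441 = 0.526066.
  gamma(0) = 5 * (1 + 0.526066) = 5 * 1.526066 = 7.63033, which rounds to 7.6303.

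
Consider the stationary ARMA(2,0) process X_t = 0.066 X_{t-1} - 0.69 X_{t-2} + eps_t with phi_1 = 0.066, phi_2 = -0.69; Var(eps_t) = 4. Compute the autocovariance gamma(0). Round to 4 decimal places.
\gamma(0) = 7.6467

Multiply the model equation by X_{t-k} and take expectations. With theta_0 = psi_0 = 1 and psi_j the MA(infinity) weights, this gives
  gamma(k) - sum_i phi_i gamma(k-i) = c_k,
  c_k = sigma^2 * sum_{j=k..q} theta_j psi_{j-k}   (c_k = 0 for k > q),
using gamma(-m) = gamma(m).
Pure AR (q = 0): c_0 = sigma^2 = 4, c_k = 0 for k >= 1.
Equations for k = 0, 1, 2 (AR order 2, c_2 = 0):
  (E0) gamma(0) = phi_1 gamma(1) + phi_2 gamma(2) + c_0
  (E1) gamma(1) = phi_1 gamma(0) + phi_2 gamma(1) + c_1
  (E2) gamma(2) = phi_1 gamma(1) + phi_2 gamma(0)
From (E1): gamma(1) = A gamma(0) + B with
  A = phi_1 / (1 - phi_2) = 0.066 / 1.69 = 0.039053,   B = c_1 / (1 - phi_2) = 0 / 1.69 = 0.
Insert (E2) into (E0): gamma(0) (1 - phi_2^2) = phi_1 (1 + phi_2) gamma(1) + c_0.
  phi_1 (1 + phi_2) = (0.066)(0.31) = 0.02046,   1 - phi_2^2 = 0.5239.
Replace gamma(1) by A gamma(0) + B and collect gamma(0):
  gamma(0) [0.5239 - (0.02046)(0.039053)] = c_0 = 4
  gamma(0) * 0.523101 = 4
  gamma(0) = 4 / 0.523101 = 7.646707.
Therefore gamma(0) = 7.6467 (to 4 decimal places).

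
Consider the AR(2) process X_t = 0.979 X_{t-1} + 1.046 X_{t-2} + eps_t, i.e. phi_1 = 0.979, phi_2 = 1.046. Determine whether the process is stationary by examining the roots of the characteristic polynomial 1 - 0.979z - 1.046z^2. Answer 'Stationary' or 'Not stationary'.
\text{Not stationary}

The AR(p) characteristic polynomial is P(z) = 1 - 0.979z - 1.046z^2.
Stationarity requires all roots to lie outside the unit circle, i.e. |z| > 1 for every root.
Set 1 + (-0.979) z + (-1.046) z^2 = 0, i.e. a z^2 + b z + c = 0 with a = -1.046, b = -0.979, c = 1.
Discriminant D = b^2 - 4ac = (-0.979)^2 - 4*(-1.046)*1 = 0.958441 - (-4.184) = 5.142441.
D >= 0, so the roots are real: z = (-b +/- sqrt(D)) / (2a) = (0.979 +/- 2.267695) / (-2.092).
  z_1 = (0.979 + 2.267695) / (-2.092) = -1.552,   |z_1| = 1.552.
  z_2 = (0.979 - 2.267695) / (-2.092) = 0.616,   |z_2| = 0.616.
Moduli of all roots: 1.5520, 0.6160.
All moduli strictly greater than 1? No.
Verdict: Not stationary.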